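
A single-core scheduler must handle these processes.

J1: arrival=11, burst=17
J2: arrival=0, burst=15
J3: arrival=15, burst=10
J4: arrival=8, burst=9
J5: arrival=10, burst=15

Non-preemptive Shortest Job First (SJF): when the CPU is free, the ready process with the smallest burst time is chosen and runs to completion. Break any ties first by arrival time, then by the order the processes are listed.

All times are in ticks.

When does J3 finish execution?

Timeline: | J2 0-15 | J4 15-24 | J3 24-34 | J5 34-49 | J1 49-66 |
Completion: J1=66  J2=15  J3=34  J4=24  J5=49

34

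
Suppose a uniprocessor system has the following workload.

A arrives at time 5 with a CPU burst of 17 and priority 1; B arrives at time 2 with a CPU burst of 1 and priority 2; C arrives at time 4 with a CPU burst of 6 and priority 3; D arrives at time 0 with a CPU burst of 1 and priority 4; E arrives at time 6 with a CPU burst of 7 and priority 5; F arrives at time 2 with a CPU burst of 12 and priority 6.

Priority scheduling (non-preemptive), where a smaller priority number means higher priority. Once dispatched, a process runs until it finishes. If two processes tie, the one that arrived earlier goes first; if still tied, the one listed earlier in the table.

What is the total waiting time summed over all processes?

Schedule: | D 0-1 | idle 1-2 | B 2-3 | F 3-15 | A 15-32 | C 32-38 | E 38-45 |
Completion: A=32  B=3  C=38  D=1  E=45  F=15
Turnaround (C−A): A=27  B=1  C=34  D=1  E=39  F=13
Waiting = turnaround − burst: A=10, B=0, C=28, D=0, E=32, F=1
Total waiting = 10 + 0 + 28 + 0 + 32 + 1 = 71

71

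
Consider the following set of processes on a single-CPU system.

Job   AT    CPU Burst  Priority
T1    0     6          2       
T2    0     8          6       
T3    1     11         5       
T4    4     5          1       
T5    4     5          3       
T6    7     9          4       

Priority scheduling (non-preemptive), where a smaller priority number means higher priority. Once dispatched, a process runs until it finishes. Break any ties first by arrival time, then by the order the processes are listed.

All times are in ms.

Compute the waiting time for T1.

0

Schedule: | T1 0-6 | T4 6-11 | T5 11-16 | T6 16-25 | T3 25-36 | T2 36-44 |
Completion: T1=6  T2=44  T3=36  T4=11  T5=16  T6=25
Turnaround (C−A): T1=6  T2=44  T3=35  T4=7  T5=12  T6=18
Waiting(T1) = turnaround − burst = 6 − 6 = 0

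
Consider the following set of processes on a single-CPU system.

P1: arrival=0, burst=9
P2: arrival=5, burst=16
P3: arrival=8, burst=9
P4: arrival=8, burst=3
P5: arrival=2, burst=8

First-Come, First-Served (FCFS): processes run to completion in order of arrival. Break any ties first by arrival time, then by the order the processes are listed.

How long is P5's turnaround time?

Timeline: | P1 0-9 | P5 9-17 | P2 17-33 | P3 33-42 | P4 42-45 |
Completion: P1=9  P2=33  P3=42  P4=45  P5=17
Turnaround (C−A): P1=9  P2=28  P3=34  P4=37  P5=15
Turnaround(P5) = completion − arrival = 17 − 2 = 15

15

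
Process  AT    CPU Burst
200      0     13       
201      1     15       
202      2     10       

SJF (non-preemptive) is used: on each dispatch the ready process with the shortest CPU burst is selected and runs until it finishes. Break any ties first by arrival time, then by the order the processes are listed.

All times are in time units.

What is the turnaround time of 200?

13

Schedule: | 200 0-13 | 202 13-23 | 201 23-38 |
Completion: 200=13  201=38  202=23
Turnaround (C−A): 200=13  201=37  202=21
Turnaround(200) = completion − arrival = 13 − 0 = 13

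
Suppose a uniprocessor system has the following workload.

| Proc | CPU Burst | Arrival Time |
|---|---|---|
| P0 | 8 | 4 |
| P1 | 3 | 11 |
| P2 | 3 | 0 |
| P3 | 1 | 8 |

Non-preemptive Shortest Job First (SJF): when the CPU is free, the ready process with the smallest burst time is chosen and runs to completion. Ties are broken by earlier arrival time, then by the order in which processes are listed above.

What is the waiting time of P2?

Gantt: | P2 0-3 | idle 3-4 | P0 4-12 | P3 12-13 | P1 13-16 |
Completion: P0=12  P1=16  P2=3  P3=13
Turnaround (C−A): P0=8  P1=5  P2=3  P3=5
Waiting(P2) = turnaround − burst = 3 − 3 = 0

0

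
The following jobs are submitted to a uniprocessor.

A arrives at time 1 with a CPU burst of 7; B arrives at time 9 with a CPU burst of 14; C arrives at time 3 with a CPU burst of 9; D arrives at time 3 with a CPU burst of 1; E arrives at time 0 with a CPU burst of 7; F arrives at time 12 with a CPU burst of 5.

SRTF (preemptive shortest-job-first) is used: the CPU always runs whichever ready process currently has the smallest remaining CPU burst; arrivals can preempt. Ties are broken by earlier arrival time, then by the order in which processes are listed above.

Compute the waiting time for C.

Timeline: | E 0-3 | D 3-4 | E 4-8 | A 8-15 | F 15-20 | C 20-29 | B 29-43 |
Completion: A=15  B=43  C=29  D=4  E=8  F=20
Turnaround (C−A): A=14  B=34  C=26  D=1  E=8  F=8
Waiting(C) = turnaround − burst = 26 − 9 = 17

17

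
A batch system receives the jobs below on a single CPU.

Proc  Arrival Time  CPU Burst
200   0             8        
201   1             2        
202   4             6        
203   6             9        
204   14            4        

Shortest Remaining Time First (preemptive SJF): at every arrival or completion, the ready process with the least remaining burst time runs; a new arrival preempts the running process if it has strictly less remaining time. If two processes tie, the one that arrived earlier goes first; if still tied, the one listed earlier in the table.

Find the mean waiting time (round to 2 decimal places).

Timeline: | 200 0-1 | 201 1-3 | 200 3-10 | 202 10-16 | 204 16-20 | 203 20-29 |
Completion: 200=10  201=3  202=16  203=29  204=20
Waiting times: 200=2, 201=0, 202=6, 203=14, 204=2
Average waiting = (2+0+6+14+2) / 5 = 24/5 = 4.80

4.80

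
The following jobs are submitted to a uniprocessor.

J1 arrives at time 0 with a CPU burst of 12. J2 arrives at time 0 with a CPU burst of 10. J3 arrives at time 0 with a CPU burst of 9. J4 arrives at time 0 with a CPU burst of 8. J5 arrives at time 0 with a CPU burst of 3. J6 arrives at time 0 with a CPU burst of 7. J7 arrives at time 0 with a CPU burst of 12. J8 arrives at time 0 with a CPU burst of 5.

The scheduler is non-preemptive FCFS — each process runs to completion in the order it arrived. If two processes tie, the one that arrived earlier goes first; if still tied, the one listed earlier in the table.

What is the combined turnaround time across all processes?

322

Timeline: | J1 0-12 | J2 12-22 | J3 22-31 | J4 31-39 | J5 39-42 | J6 42-49 | J7 49-61 | J8 61-66 |
Completion: J1=12  J2=22  J3=31  J4=39  J5=42  J6=49  J7=61  J8=66
Turnaround = completion − arrival: J1=12, J2=22, J3=31, J4=39, J5=42, J6=49, J7=61, J8=66
Total turnaround = 12 + 22 + 31 + 39 + 42 + 49 + 61 + 66 = 322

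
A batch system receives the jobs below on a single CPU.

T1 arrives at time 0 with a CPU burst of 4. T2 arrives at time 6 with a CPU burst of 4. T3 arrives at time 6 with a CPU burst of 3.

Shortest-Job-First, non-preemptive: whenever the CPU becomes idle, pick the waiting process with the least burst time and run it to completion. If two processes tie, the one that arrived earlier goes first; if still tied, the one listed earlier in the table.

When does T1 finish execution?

4

Schedule: | T1 0-4 | idle 4-6 | T3 6-9 | T2 9-13 |
Completion: T1=4  T2=13  T3=9
Turnaround (C−A): T1=4  T2=7  T3=3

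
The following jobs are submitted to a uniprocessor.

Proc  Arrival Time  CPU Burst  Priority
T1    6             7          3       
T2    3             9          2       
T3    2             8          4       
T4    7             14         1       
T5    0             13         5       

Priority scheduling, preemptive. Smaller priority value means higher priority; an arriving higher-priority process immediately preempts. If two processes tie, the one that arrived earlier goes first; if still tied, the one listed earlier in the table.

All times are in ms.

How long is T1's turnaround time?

Schedule: | T5 0-2 | T3 2-3 | T2 3-7 | T4 7-21 | T2 21-26 | T1 26-33 | T3 33-40 | T5 40-51 |
Completion: T1=33  T2=26  T3=40  T4=21  T5=51
Turnaround (C−A): T1=27  T2=23  T3=38  T4=14  T5=51
Turnaround(T1) = completion − arrival = 33 − 6 = 27

27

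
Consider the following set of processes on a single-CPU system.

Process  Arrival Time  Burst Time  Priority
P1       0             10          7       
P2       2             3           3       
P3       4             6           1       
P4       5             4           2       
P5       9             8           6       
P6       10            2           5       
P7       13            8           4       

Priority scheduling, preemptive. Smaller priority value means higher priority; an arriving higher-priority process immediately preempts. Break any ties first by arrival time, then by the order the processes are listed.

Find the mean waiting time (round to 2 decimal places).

11.00

Timeline: | P1 0-2 | P2 2-4 | P3 4-10 | P4 10-14 | P2 14-15 | P7 15-23 | P6 23-25 | P5 25-33 | P1 33-41 |
Completion: P1=41  P2=15  P3=10  P4=14  P5=33  P6=25  P7=23
Waiting times: P1=31, P2=10, P3=0, P4=5, P5=16, P6=13, P7=2
Average waiting = (31+10+0+5+16+13+2) / 7 = 77/7 = 11.00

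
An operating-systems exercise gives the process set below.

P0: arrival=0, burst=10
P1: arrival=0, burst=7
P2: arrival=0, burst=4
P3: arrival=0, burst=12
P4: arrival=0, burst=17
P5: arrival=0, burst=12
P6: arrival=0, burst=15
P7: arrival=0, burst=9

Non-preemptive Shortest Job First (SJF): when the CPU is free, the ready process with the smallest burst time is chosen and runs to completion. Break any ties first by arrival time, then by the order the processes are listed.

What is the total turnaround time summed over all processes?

316

Gantt: | P2 0-4 | P1 4-11 | P7 11-20 | P0 20-30 | P3 30-42 | P5 42-54 | P6 54-69 | P4 69-86 |
Completion: P0=30  P1=11  P2=4  P3=42  P4=86  P5=54  P6=69  P7=20
Turnaround = completion − arrival: P0=30, P1=11, P2=4, P3=42, P4=86, P5=54, P6=69, P7=20
Total turnaround = 30 + 11 + 4 + 42 + 86 + 54 + 69 + 20 = 316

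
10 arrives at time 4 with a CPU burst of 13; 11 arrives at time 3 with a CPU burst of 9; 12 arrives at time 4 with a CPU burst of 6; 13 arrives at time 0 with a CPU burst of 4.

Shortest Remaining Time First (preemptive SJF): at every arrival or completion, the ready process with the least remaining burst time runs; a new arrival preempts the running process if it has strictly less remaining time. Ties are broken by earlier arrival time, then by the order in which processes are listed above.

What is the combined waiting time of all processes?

Timeline: | 13 0-4 | 12 4-10 | 11 10-19 | 10 19-32 |
Completion: 10=32  11=19  12=10  13=4
Turnaround (C−A): 10=28  11=16  12=6  13=4
Waiting = turnaround − burst: 10=15, 11=7, 12=0, 13=0
Total waiting = 15 + 7 + 0 + 0 = 22

22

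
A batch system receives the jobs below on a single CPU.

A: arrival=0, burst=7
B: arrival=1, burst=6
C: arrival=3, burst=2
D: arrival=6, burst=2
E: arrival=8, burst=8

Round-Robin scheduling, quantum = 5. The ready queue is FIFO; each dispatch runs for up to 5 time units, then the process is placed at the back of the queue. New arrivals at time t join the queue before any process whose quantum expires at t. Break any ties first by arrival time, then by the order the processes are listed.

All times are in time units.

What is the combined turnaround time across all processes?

Schedule: | A 0-5 | B 5-10 | C 10-12 | A 12-14 | D 14-16 | E 16-21 | B 21-22 | E 22-25 |
Completion: A=14  B=22  C=12  D=16  E=25
Turnaround (C−A): A=14  B=21  C=9  D=10  E=17
Turnaround = completion − arrival: A=14, B=21, C=9, D=10, E=17
Total turnaround = 14 + 21 + 9 + 10 + 17 = 71

71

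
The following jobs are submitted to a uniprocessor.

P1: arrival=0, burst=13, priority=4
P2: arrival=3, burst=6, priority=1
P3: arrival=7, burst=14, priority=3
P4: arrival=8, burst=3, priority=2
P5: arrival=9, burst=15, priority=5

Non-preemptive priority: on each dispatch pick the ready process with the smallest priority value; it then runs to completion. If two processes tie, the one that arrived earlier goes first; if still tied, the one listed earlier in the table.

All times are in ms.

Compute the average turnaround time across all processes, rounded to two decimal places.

22.80

Timeline: | P1 0-13 | P2 13-19 | P4 19-22 | P3 22-36 | P5 36-51 |
Completion: P1=13  P2=19  P3=36  P4=22  P5=51
Turnaround times: P1=13, P2=16, P3=29, P4=14, P5=42
Average turnaround = (13+16+29+14+42) / 5 = 114/5 = 22.80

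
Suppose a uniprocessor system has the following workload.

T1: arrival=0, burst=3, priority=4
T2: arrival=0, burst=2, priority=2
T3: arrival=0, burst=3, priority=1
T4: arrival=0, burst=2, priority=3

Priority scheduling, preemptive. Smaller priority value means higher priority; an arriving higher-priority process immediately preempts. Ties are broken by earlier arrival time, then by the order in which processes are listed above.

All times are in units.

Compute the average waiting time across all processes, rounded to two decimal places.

3.75

Schedule: | T3 0-3 | T2 3-5 | T4 5-7 | T1 7-10 |
Completion: T1=10  T2=5  T3=3  T4=7
Turnaround (C−A): T1=10  T2=5  T3=3  T4=7
Waiting times: T1=7, T2=3, T3=0, T4=5
Average waiting = (7+3+0+5) / 4 = 15/4 = 3.75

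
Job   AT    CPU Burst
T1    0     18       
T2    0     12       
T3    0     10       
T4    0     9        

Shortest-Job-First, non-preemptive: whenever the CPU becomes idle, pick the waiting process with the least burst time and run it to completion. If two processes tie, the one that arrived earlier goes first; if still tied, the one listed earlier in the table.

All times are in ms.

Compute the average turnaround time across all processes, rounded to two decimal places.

Gantt: | T4 0-9 | T3 9-19 | T2 19-31 | T1 31-49 |
Completion: T1=49  T2=31  T3=19  T4=9
Turnaround (C−A): T1=49  T2=31  T3=19  T4=9
Turnaround times: T1=49, T2=31, T3=19, T4=9
Average turnaround = (49+31+19+9) / 4 = 108/4 = 27.00

27.00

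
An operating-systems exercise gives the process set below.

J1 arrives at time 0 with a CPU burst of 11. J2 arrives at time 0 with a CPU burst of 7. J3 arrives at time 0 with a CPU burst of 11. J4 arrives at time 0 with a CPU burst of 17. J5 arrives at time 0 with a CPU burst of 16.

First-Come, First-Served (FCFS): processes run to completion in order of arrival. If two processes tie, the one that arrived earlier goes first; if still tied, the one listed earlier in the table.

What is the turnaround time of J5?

Gantt: | J1 0-11 | J2 11-18 | J3 18-29 | J4 29-46 | J5 46-62 |
Completion: J1=11  J2=18  J3=29  J4=46  J5=62
Turnaround(J5) = completion − arrival = 62 − 0 = 62

62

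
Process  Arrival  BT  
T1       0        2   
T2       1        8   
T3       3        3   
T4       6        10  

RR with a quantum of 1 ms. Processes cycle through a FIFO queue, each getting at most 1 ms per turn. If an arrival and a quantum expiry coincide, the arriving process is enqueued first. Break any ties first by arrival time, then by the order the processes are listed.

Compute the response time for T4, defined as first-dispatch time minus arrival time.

Gantt: | T1 0-1 | T2 1-2 | T1 2-3 | T2 3-4 | T3 4-5 | T2 5-6 | T3 6-7 | T4 7-8 | T2 8-9 | T3 9-10 | T4 10-11 | T2 11-12 | T4 12-13 | T2 13-14 | T4 14-15 | T2 15-16 | T4 16-17 | T2 17-18 | T4 18-23 |
Completion: T1=3  T2=18  T3=10  T4=23
Response(T4) = first start − arrival = 7 − 6 = 1

1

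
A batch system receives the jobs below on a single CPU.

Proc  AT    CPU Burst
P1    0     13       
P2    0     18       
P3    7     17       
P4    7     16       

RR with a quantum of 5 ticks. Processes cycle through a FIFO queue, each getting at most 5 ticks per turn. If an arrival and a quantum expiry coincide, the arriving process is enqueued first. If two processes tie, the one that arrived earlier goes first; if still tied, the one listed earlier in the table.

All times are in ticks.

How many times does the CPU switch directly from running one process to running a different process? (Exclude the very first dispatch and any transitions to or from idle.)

14

Timeline: | P1 0-5 | P2 5-10 | P1 10-15 | P3 15-20 | P4 20-25 | P2 25-30 | P1 30-33 | P3 33-38 | P4 38-43 | P2 43-48 | P3 48-53 | P4 53-58 | P2 58-61 | P3 61-63 | P4 63-64 |
Completion: P1=33  P2=61  P3=63  P4=64
Turnaround (C−A): P1=33  P2=61  P3=56  P4=57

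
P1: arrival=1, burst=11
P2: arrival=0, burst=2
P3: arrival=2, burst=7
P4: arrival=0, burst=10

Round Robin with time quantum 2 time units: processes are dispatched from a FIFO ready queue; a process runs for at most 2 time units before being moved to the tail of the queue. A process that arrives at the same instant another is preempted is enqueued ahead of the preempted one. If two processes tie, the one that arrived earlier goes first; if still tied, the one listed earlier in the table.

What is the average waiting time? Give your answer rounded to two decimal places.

12.75

Timeline: | P2 0-2 | P4 2-4 | P1 4-6 | P3 6-8 | P4 8-10 | P1 10-12 | P3 12-14 | P4 14-16 | P1 16-18 | P3 18-20 | P4 20-22 | P1 22-24 | P3 24-25 | P4 25-27 | P1 27-30 |
Completion: P1=30  P2=2  P3=25  P4=27
Turnaround (C−A): P1=29  P2=2  P3=23  P4=27
Waiting times: P1=18, P2=0, P3=16, P4=17
Average waiting = (18+0+16+17) / 4 = 51/4 = 12.75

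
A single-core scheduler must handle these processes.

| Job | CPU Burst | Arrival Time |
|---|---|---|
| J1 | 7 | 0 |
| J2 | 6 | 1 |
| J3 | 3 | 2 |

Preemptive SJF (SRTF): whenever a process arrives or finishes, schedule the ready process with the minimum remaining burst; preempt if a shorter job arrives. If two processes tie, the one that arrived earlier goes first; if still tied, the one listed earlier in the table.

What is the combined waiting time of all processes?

12

Schedule: | J1 0-2 | J3 2-5 | J1 5-10 | J2 10-16 |
Completion: J1=10  J2=16  J3=5
Waiting = turnaround − burst: J1=3, J2=9, J3=0
Total waiting = 3 + 9 + 0 = 12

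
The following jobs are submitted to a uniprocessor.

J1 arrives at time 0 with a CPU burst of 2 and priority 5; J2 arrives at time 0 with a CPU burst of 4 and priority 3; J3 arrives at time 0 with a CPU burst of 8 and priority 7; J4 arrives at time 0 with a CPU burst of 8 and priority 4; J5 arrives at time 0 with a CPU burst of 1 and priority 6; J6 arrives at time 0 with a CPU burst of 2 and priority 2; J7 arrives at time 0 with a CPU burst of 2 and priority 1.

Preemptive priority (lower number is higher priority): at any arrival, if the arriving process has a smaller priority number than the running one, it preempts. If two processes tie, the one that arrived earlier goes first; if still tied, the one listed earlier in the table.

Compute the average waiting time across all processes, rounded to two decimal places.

Schedule: | J7 0-2 | J6 2-4 | J2 4-8 | J4 8-16 | J1 16-18 | J5 18-19 | J3 19-27 |
Completion: J1=18  J2=8  J3=27  J4=16  J5=19  J6=4  J7=2
Waiting times: J1=16, J2=4, J3=19, J4=8, J5=18, J6=2, J7=0
Average waiting = (16+4+19+8+18+2+0) / 7 = 67/7 = 9.57

9.57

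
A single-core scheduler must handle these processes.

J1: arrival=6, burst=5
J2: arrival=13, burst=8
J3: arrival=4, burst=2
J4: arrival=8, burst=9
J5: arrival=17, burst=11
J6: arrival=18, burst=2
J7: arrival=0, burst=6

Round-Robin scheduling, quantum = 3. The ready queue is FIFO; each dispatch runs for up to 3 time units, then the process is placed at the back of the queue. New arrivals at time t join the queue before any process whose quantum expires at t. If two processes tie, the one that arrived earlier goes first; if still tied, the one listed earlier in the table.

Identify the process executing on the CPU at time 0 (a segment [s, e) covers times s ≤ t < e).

Timeline: | J7 0-6 | J3 6-8 | J1 8-11 | J4 11-14 | J1 14-16 | J2 16-19 | J4 19-22 | J5 22-25 | J6 25-27 | J2 27-30 | J4 30-33 | J5 33-36 | J2 36-38 | J5 38-43 |
Completion: J1=16  J2=38  J3=8  J4=33  J5=43  J6=27  J7=6

J7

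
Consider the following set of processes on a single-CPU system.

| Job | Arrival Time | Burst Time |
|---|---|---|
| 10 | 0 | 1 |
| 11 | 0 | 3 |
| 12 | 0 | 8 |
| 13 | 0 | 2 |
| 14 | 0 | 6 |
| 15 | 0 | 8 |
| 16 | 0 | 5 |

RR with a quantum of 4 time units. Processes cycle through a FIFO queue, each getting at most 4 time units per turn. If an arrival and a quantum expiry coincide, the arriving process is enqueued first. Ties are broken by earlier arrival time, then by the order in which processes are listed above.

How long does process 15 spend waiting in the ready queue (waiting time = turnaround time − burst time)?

24

Gantt: | 10 0-1 | 11 1-4 | 12 4-8 | 13 8-10 | 14 10-14 | 15 14-18 | 16 18-22 | 12 22-26 | 14 26-28 | 15 28-32 | 16 32-33 |
Completion: 10=1  11=4  12=26  13=10  14=28  15=32  16=33
Waiting(15) = turnaround − burst = 32 − 8 = 24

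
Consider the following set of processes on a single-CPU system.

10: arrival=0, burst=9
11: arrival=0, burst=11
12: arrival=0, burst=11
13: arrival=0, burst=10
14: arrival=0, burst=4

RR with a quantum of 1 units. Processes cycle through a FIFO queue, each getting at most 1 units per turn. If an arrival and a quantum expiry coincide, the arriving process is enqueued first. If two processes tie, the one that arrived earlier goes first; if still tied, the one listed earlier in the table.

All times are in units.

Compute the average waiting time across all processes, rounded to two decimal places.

28.80

Schedule: | 10 0-1 | 11 1-2 | 12 2-3 | 13 3-4 | 14 4-5 | 10 5-6 | 11 6-7 | 12 7-8 | 13 8-9 | 14 9-10 | 10 10-11 | 11 11-12 | 12 12-13 | 13 13-14 | 14 14-15 | 10 15-16 | 11 16-17 | 12 17-18 | 13 18-19 | 14 19-20 | 10 20-21 | 11 21-22 | 12 22-23 | 13 23-24 | 10 24-25 | 11 25-26 | 12 26-27 | 13 27-28 | 10 28-29 | 11 29-30 | 12 30-31 | 13 31-32 | 10 32-33 | 11 33-34 | 12 34-35 | 13 35-36 | 10 36-37 | 11 37-38 | 12 38-39 | 13 39-40 | 11 40-41 | 12 41-42 | 13 42-43 | 11 43-44 | 12 44-45 |
Completion: 10=37  11=44  12=45  13=43  14=20
Turnaround (C−A): 10=37  11=44  12=45  13=43  14=20
Waiting times: 10=28, 11=33, 12=34, 13=33, 14=16
Average waiting = (28+33+34+33+16) / 5 = 144/5 = 28.80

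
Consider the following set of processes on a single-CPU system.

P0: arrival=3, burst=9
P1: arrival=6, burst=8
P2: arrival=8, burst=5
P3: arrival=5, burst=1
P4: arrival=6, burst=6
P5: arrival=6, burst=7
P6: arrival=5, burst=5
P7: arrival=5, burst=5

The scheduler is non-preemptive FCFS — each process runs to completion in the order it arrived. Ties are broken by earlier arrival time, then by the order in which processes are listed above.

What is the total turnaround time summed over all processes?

Schedule: | idle 0-3 | P0 3-12 | P3 12-13 | P6 13-18 | P7 18-23 | P1 23-31 | P4 31-37 | P5 37-44 | P2 44-49 |
Completion: P0=12  P1=31  P2=49  P3=13  P4=37  P5=44  P6=18  P7=23
Turnaround (C−A): P0=9  P1=25  P2=41  P3=8  P4=31  P5=38  P6=13  P7=18
Turnaround = completion − arrival: P0=9, P1=25, P2=41, P3=8, P4=31, P5=38, P6=13, P7=18
Total turnaround = 9 + 25 + 41 + 8 + 31 + 38 + 13 + 18 = 183

183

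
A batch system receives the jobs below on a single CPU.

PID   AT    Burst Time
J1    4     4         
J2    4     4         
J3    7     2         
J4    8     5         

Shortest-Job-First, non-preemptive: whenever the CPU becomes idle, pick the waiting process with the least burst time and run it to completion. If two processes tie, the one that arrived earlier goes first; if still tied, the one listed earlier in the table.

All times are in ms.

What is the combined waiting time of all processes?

13

Schedule: | idle 0-4 | J1 4-8 | J3 8-10 | J2 10-14 | J4 14-19 |
Completion: J1=8  J2=14  J3=10  J4=19
Turnaround (C−A): J1=4  J2=10  J3=3  J4=11
Waiting = turnaround − burst: J1=0, J2=6, J3=1, J4=6
Total waiting = 0 + 6 + 1 + 6 = 13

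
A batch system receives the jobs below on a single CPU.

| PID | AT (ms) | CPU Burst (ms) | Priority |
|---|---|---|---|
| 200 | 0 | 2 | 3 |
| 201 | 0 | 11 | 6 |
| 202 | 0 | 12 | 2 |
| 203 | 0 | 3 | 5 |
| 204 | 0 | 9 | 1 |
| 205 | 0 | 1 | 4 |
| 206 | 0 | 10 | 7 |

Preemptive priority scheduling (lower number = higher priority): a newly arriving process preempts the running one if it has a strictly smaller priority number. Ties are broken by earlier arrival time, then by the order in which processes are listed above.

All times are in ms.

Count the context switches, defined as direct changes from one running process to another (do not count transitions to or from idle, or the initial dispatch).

6

Schedule: | 204 0-9 | 202 9-21 | 200 21-23 | 205 23-24 | 203 24-27 | 201 27-38 | 206 38-48 |
Completion: 200=23  201=38  202=21  203=27  204=9  205=24  206=48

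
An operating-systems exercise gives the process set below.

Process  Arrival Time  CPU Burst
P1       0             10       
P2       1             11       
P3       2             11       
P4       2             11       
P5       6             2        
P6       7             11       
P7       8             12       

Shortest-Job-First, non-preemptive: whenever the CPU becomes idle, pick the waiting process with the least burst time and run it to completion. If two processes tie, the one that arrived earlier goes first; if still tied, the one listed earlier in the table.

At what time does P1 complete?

10

Schedule: | P1 0-10 | P5 10-12 | P2 12-23 | P3 23-34 | P4 34-45 | P6 45-56 | P7 56-68 |
Completion: P1=10  P2=23  P3=34  P4=45  P5=12  P6=56  P7=68
Turnaround (C−A): P1=10  P2=22  P3=32  P4=43  P5=6  P6=49  P7=60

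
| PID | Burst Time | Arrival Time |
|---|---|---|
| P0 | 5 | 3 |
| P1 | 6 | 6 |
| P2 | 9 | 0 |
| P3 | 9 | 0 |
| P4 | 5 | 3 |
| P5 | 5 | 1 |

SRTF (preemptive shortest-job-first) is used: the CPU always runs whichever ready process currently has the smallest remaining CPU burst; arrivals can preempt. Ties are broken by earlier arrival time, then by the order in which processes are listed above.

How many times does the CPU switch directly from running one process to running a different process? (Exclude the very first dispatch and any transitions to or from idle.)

Timeline: | P2 0-1 | P5 1-6 | P0 6-11 | P4 11-16 | P1 16-22 | P2 22-30 | P3 30-39 |
Completion: P0=11  P1=22  P2=30  P3=39  P4=16  P5=6

6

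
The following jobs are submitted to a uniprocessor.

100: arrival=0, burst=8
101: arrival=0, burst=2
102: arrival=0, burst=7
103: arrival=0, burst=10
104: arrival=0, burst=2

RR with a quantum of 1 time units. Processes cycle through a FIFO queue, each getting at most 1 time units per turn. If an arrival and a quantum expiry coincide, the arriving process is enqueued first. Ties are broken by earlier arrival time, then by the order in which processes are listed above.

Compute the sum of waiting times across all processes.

67

Schedule: | 100 0-1 | 101 1-2 | 102 2-3 | 103 3-4 | 104 4-5 | 100 5-6 | 101 6-7 | 102 7-8 | 103 8-9 | 104 9-10 | 100 10-11 | 102 11-12 | 103 12-13 | 100 13-14 | 102 14-15 | 103 15-16 | 100 16-17 | 102 17-18 | 103 18-19 | 100 19-20 | 102 20-21 | 103 21-22 | 100 22-23 | 102 23-24 | 103 24-25 | 100 25-26 | 103 26-29 |
Completion: 100=26  101=7  102=24  103=29  104=10
Turnaround (C−A): 100=26  101=7  102=24  103=29  104=10
Waiting = turnaround − burst: 100=18, 101=5, 102=17, 103=19, 104=8
Total waiting = 18 + 5 + 17 + 19 + 8 = 67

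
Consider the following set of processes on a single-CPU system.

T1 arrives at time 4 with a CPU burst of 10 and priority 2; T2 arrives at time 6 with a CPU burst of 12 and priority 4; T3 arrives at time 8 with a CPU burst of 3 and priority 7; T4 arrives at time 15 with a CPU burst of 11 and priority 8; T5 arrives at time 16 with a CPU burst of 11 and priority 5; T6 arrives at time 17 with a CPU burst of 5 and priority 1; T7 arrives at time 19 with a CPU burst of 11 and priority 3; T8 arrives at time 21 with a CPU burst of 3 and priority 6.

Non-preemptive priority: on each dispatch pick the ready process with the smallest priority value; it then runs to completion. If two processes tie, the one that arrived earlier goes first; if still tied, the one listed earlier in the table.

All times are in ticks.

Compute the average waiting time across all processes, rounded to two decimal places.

22.38

Timeline: | idle 0-4 | T1 4-14 | T2 14-26 | T6 26-31 | T7 31-42 | T5 42-53 | T8 53-56 | T3 56-59 | T4 59-70 |
Completion: T1=14  T2=26  T3=59  T4=70  T5=53  T6=31  T7=42  T8=56
Waiting times: T1=0, T2=8, T3=48, T4=44, T5=26, T6=9, T7=12, T8=32
Average waiting = (0+8+48+44+26+9+12+32) / 8 = 179/8 = 22.38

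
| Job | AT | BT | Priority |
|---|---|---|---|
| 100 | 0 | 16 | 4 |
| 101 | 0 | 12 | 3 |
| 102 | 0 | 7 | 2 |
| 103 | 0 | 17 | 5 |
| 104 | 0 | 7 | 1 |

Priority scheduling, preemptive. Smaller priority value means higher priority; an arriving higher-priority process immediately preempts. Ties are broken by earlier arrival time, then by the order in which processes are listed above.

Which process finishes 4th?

Schedule: | 104 0-7 | 102 7-14 | 101 14-26 | 100 26-42 | 103 42-59 |
Completion: 100=42  101=26  102=14  103=59  104=7
Finish order: 104 → 102 → 101 → 100 → 103

100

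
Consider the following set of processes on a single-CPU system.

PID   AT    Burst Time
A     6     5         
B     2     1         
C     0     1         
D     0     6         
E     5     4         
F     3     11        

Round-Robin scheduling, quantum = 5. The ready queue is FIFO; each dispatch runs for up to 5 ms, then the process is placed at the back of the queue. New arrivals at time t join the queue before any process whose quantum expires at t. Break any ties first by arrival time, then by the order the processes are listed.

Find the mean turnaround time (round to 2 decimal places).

Schedule: | C 0-1 | D 1-6 | B 6-7 | F 7-12 | E 12-16 | A 16-21 | D 21-22 | F 22-28 |
Completion: A=21  B=7  C=1  D=22  E=16  F=28
Turnaround (C−A): A=15  B=5  C=1  D=22  E=11  F=25
Turnaround times: A=15, B=5, C=1, D=22, E=11, F=25
Average turnaround = (15+5+1+22+11+25) / 6 = 79/6 = 13.17

13.17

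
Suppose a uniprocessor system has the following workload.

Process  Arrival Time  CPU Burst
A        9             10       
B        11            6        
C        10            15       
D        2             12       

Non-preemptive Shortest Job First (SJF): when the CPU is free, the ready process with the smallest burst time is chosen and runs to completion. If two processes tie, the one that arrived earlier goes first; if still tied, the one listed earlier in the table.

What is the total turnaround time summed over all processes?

Timeline: | idle 0-2 | D 2-14 | B 14-20 | A 20-30 | C 30-45 |
Completion: A=30  B=20  C=45  D=14
Turnaround = completion − arrival: A=21, B=9, C=35, D=12
Total turnaround = 21 + 9 + 35 + 12 = 77

77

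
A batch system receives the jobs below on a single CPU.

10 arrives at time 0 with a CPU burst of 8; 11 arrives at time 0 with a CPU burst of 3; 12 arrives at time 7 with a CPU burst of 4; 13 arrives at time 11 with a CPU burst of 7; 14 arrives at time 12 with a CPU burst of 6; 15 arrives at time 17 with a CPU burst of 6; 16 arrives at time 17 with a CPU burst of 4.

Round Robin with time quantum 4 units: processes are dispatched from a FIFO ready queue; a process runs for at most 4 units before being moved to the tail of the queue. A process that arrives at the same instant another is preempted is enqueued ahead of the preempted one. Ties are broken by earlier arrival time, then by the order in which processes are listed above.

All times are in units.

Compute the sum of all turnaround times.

Timeline: | 10 0-4 | 11 4-7 | 10 7-11 | 12 11-15 | 13 15-19 | 14 19-23 | 15 23-27 | 16 27-31 | 13 31-34 | 14 34-36 | 15 36-38 |
Completion: 10=11  11=7  12=15  13=34  14=36  15=38  16=31
Turnaround (C−A): 10=11  11=7  12=8  13=23  14=24  15=21  16=14
Turnaround = completion − arrival: 10=11, 11=7, 12=8, 13=23, 14=24, 15=21, 16=14
Total turnaround = 11 + 7 + 8 + 23 + 24 + 21 + 14 = 108

108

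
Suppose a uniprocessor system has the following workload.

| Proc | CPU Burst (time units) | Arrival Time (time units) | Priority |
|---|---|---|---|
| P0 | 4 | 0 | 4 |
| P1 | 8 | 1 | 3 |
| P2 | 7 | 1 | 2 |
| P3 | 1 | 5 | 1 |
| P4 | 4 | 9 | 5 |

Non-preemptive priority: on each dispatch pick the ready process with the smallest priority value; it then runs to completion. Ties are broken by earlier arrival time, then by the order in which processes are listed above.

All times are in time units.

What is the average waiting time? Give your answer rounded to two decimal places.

Timeline: | P0 0-4 | P2 4-11 | P3 11-12 | P1 12-20 | P4 20-24 |
Completion: P0=4  P1=20  P2=11  P3=12  P4=24
Turnaround (C−A): P0=4  P1=19  P2=10  P3=7  P4=15
Waiting times: P0=0, P1=11, P2=3, P3=6, P4=11
Average waiting = (0+11+3+6+11) / 5 = 31/5 = 6.20

6.20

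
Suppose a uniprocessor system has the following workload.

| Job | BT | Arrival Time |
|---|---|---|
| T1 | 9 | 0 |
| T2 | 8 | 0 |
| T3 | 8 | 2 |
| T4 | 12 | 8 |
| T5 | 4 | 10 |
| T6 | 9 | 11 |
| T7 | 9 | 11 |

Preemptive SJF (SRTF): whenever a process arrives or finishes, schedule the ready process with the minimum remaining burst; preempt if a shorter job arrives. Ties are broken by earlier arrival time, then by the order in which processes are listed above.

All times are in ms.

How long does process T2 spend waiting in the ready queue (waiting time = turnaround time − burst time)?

0

Gantt: | T2 0-8 | T3 8-10 | T5 10-14 | T3 14-20 | T1 20-29 | T6 29-38 | T7 38-47 | T4 47-59 |
Completion: T1=29  T2=8  T3=20  T4=59  T5=14  T6=38  T7=47
Turnaround (C−A): T1=29  T2=8  T3=18  T4=51  T5=4  T6=27  T7=36
Waiting(T2) = turnaround − burst = 8 − 8 = 0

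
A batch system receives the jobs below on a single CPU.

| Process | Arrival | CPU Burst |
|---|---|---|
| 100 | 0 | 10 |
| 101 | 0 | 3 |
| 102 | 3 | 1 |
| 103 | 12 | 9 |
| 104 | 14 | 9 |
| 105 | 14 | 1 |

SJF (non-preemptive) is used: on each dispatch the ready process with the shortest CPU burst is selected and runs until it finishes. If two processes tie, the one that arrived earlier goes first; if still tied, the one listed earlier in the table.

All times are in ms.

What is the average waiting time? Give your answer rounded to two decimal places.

2.83

Timeline: | 101 0-3 | 102 3-4 | 100 4-14 | 105 14-15 | 103 15-24 | 104 24-33 |
Completion: 100=14  101=3  102=4  103=24  104=33  105=15
Turnaround (C−A): 100=14  101=3  102=1  103=12  104=19  105=1
Waiting times: 100=4, 101=0, 102=0, 103=3, 104=10, 105=0
Average waiting = (4+0+0+3+10+0) / 6 = 17/6 = 2.83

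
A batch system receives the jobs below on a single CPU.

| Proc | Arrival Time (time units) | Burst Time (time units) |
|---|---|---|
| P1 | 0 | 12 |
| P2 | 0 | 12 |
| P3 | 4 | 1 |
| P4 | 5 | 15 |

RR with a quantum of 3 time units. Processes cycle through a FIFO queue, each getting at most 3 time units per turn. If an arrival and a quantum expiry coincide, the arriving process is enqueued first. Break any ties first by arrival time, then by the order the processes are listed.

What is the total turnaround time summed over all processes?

Timeline: | P1 0-3 | P2 3-6 | P1 6-9 | P3 9-10 | P4 10-13 | P2 13-16 | P1 16-19 | P4 19-22 | P2 22-25 | P1 25-28 | P4 28-31 | P2 31-34 | P4 34-40 |
Completion: P1=28  P2=34  P3=10  P4=40
Turnaround = completion − arrival: P1=28, P2=34, P3=6, P4=35
Total turnaround = 28 + 34 + 6 + 35 = 103

103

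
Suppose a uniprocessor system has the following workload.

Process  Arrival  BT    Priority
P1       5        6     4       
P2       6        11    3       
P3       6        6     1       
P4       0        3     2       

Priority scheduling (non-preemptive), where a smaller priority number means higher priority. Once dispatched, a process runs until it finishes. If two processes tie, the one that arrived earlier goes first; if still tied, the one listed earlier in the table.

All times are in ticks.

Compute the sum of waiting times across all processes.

16

Gantt: | P4 0-3 | idle 3-5 | P1 5-11 | P3 11-17 | P2 17-28 |
Completion: P1=11  P2=28  P3=17  P4=3
Turnaround (C−A): P1=6  P2=22  P3=11  P4=3
Waiting = turnaround − burst: P1=0, P2=11, P3=5, P4=0
Total waiting = 0 + 11 + 5 + 0 = 16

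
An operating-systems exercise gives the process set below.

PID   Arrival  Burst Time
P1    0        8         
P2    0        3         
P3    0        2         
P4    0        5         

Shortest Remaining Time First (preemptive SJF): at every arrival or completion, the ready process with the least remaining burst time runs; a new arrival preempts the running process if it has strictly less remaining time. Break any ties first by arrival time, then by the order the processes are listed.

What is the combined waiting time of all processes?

17

Gantt: | P3 0-2 | P2 2-5 | P4 5-10 | P1 10-18 |
Completion: P1=18  P2=5  P3=2  P4=10
Waiting = turnaround − burst: P1=10, P2=2, P3=0, P4=5
Total waiting = 10 + 2 + 0 + 5 = 17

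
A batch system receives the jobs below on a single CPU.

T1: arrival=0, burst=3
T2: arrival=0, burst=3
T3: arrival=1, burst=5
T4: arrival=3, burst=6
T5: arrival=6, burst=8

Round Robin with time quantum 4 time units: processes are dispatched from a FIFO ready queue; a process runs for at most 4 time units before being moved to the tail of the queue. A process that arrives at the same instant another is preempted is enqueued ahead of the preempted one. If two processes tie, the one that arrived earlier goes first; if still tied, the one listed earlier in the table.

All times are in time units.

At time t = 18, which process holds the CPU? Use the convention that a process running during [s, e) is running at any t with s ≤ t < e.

T3

Schedule: | T1 0-3 | T2 3-6 | T3 6-10 | T4 10-14 | T5 14-18 | T3 18-19 | T4 19-21 | T5 21-25 |
Completion: T1=3  T2=6  T3=19  T4=21  T5=25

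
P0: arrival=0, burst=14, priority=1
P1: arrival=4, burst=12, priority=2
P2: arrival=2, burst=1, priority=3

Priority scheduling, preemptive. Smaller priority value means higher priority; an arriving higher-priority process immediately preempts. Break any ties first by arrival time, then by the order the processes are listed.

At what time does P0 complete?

Gantt: | P0 0-14 | P1 14-26 | P2 26-27 |
Completion: P0=14  P1=26  P2=27
Turnaround (C−A): P0=14  P1=22  P2=25

14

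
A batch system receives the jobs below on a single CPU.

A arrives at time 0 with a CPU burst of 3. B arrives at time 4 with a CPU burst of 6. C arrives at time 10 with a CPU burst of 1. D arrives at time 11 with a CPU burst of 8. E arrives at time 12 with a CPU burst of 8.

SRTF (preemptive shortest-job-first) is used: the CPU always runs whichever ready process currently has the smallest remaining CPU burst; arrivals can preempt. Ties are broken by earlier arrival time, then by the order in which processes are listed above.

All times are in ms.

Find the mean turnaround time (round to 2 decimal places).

6.60

Gantt: | A 0-3 | idle 3-4 | B 4-10 | C 10-11 | D 11-19 | E 19-27 |
Completion: A=3  B=10  C=11  D=19  E=27
Turnaround times: A=3, B=6, C=1, D=8, E=15
Average turnaround = (3+6+1+8+15) / 5 = 33/5 = 6.60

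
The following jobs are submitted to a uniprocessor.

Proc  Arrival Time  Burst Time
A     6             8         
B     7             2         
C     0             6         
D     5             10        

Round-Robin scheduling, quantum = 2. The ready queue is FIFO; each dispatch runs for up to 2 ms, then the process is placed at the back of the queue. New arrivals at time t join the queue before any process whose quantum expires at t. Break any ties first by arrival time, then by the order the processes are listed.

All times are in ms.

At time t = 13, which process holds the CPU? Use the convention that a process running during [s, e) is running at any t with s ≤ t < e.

D

Timeline: | C 0-6 | D 6-8 | A 8-10 | B 10-12 | D 12-14 | A 14-16 | D 16-18 | A 18-20 | D 20-22 | A 22-24 | D 24-26 |
Completion: A=24  B=12  C=6  D=26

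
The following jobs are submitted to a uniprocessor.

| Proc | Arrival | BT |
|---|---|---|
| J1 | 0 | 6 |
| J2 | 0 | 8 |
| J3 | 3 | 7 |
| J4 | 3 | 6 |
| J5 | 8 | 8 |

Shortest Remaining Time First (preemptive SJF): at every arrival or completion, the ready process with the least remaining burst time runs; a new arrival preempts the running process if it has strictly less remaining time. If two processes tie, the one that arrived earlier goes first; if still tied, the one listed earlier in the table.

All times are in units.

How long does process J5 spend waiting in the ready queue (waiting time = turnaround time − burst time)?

19

Timeline: | J1 0-6 | J4 6-12 | J3 12-19 | J2 19-27 | J5 27-35 |
Completion: J1=6  J2=27  J3=19  J4=12  J5=35
Waiting(J5) = turnaround − burst = 27 − 8 = 19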